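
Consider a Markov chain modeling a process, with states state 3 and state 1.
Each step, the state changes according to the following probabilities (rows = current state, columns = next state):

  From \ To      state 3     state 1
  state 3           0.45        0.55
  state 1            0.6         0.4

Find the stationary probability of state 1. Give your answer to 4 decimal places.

Let the stationary distribution be π with π = πP and π_1 + π_2 = 1.
π_1 = 0.45·π_1 + 0.6·π_2
Solving with the normalization constraint gives π = (0.5217, 0.4783).
So the stationary probability of state 1 is 0.4783.

0.4783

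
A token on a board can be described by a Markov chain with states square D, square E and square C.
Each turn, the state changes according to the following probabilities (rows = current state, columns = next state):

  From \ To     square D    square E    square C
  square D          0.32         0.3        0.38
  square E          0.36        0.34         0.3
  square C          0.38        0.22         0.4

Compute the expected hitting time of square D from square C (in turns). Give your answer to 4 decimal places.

Let t(s) be the expected number of turns to first reach square D from state s, with t(square D) = 0. Conditioning on the first turn:
t(square E) = 1 + 0.34·t(square E) + 0.3·t(square C)
t(square C) = 1 + 0.22·t(square E) + 0.4·t(square C)
Solving: t(square E) = 2.7273, t(square C) = 2.6667.
Expected turns from square C to square D: 2.6667.

2.6667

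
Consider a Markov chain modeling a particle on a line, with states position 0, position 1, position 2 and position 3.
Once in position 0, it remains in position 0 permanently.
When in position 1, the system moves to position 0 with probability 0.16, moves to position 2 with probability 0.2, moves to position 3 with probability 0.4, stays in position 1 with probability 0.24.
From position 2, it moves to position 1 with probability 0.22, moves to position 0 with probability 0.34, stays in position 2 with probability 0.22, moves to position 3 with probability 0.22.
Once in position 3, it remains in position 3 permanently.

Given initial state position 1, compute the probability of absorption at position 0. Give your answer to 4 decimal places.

0.3513

Let h(s) be the probability of absorption at position 0 starting from transient state s. Then h(position 0) = 1 and h(position 3) = 0. By first-step analysis:
h(position 1) = 0.16·1 + 0.24·h(position 1) + 0.2·h(position 2) + 0.4·0
h(position 2) = 0.34·1 + 0.22·h(position 1) + 0.22·h(position 2) + 0.22·0
Solving: h(position 1) = 0.3513, h(position 2) = 0.5350.
Starting from position 1, the probability is 0.3513.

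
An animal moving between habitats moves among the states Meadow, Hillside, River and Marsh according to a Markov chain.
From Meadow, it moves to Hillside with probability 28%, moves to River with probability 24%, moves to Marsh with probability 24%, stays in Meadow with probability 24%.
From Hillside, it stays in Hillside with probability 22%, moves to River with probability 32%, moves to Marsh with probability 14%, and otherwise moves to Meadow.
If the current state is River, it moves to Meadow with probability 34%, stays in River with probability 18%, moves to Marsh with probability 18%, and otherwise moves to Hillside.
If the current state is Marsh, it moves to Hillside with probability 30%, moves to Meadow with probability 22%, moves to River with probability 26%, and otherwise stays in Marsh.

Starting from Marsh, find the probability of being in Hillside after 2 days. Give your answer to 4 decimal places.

Propagate the distribution vector 2 days from Marsh.
After 0 days: (0.0000, 0.0000, 0.0000, 1.0000)
After 1 day: (0.2200, 0.3000, 0.2600, 0.2200)
After 2 days: (0.2856, 0.2716, 0.2528, 0.1900)
P(in Hillside after 2 days) = 0.2716

0.2716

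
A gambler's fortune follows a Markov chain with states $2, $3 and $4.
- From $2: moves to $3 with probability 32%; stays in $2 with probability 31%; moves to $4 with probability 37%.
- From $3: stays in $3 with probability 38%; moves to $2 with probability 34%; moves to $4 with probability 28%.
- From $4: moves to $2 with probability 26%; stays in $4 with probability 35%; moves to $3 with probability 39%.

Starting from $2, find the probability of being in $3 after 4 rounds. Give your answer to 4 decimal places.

0.3650

Propagate the distribution vector 4 rounds from $2.
After 0 rounds: (1.0000, 0.0000, 0.0000)
After 1 round: (0.3100, 0.3200, 0.3700)
After 2 rounds: (0.3011, 0.3651, 0.3338)
After 3 rounds: (0.3043, 0.3653, 0.3305)
After 4 rounds: (0.3044, 0.3650, 0.3305)
P(in $3 after 4 rounds) = 0.3650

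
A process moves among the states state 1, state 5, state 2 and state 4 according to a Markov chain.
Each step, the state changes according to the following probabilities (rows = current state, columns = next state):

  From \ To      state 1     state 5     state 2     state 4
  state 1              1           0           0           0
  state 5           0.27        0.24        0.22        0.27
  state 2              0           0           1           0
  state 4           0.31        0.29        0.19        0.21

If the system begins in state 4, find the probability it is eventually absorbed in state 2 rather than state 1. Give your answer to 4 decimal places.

0.3988

Let h(s) be the probability of absorption at state 2 starting from transient state s. Then h(state 2) = 1 and h(state 1) = 0. By first-step analysis:
h(state 5) = 0.27·0 + 0.24·h(state 5) + 0.22·1 + 0.27·h(state 4)
h(state 4) = 0.31·0 + 0.29·h(state 5) + 0.19·1 + 0.21·h(state 4)
Solving: h(state 5) = 0.4311, h(state 4) = 0.3988.
Starting from state 4, the probability is 0.3988.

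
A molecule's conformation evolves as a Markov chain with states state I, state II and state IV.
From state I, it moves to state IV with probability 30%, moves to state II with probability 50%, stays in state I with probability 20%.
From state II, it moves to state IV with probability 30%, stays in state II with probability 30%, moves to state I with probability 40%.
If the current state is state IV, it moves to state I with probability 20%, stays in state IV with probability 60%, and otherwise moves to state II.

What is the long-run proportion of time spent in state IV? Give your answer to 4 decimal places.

0.4286

Let the stationary distribution be π with π = πP and π_1 + π_2 + π_3 = 1.
π_1 = 0.2·π_1 + 0.4·π_2 + 0.2·π_3
π_2 = 0.5·π_1 + 0.3·π_2 + 0.2·π_3
Solving with the normalization constraint gives π = (0.2619, 0.3095, 0.4286).
So the stationary probability of state IV is 0.4286.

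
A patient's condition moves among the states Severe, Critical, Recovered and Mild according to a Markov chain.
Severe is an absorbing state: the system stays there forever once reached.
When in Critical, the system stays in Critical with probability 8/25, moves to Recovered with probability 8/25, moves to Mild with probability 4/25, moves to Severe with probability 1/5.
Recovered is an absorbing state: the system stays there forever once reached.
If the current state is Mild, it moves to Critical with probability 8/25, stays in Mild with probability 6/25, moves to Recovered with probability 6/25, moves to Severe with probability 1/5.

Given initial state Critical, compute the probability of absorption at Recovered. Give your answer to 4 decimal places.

0.6048

Let h(s) be the probability of absorption at Recovered starting from transient state s. Then h(Recovered) = 1 and h(Severe) = 0. By first-step analysis:
h(Critical) = 0.2·0 + 0.32·h(Critical) + 0.32·1 + 0.16·h(Mild)
h(Mild) = 0.2·0 + 0.32·h(Critical) + 0.24·1 + 0.24·h(Mild)
Solving: h(Critical) = 0.6048, h(Mild) = 0.5704.
Starting from Critical, the probability is 0.6048.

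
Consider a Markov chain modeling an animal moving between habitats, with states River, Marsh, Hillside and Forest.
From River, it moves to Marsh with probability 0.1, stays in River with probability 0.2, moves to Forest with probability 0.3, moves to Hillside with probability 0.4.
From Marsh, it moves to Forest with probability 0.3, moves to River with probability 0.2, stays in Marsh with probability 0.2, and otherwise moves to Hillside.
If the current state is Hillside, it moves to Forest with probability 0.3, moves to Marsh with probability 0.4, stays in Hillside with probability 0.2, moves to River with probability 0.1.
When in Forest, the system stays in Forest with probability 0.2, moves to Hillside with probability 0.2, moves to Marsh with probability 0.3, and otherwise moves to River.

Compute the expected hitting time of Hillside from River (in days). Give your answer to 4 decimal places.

3.0462

Let t(s) be the expected number of days to first reach Hillside from state s, with t(Hillside) = 0. Conditioning on the first day:
t(River) = 1 + 0.2·t(River) + 0.1·t(Marsh) + 0.3·t(Forest)
t(Marsh) = 1 + 0.2·t(River) + 0.2·t(Marsh) + 0.3·t(Forest)
t(Forest) = 1 + 0.3·t(River) + 0.3·t(Marsh) + 0.2·t(Forest)
Solving: t(River) = 3.0462, t(Marsh) = 3.3846, t(Forest) = 3.6615.
Expected days from River to Hillside: 3.0462.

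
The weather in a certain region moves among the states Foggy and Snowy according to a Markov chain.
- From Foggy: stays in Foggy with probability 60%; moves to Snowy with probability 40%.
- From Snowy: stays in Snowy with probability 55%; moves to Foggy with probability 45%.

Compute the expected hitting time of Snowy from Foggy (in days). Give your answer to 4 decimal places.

Let t(s) be the expected number of days to first reach Snowy from state s, with t(Snowy) = 0. Conditioning on the first day:
t(Foggy) = 1 + 0.6·t(Foggy)
Solving: t(Foggy) = 2.5000.
Expected days from Foggy to Snowy: 2.5000.

2.5000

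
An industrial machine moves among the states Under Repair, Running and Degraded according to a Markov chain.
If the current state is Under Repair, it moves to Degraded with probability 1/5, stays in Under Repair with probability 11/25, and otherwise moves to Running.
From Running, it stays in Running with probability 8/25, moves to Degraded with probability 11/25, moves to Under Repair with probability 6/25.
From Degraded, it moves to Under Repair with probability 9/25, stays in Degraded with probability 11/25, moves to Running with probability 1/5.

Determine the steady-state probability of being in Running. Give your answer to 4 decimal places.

Let the stationary distribution be π with π = πP and π_1 + π_2 + π_3 = 1.
π_1 = 0.44·π_1 + 0.24·π_2 + 0.36·π_3
π_2 = 0.36·π_1 + 0.32·π_2 + 0.2·π_3
Solving with the normalization constraint gives π = (0.3533, 0.2915, 0.3552).
So the stationary probability of Running is 0.2915.

0.2915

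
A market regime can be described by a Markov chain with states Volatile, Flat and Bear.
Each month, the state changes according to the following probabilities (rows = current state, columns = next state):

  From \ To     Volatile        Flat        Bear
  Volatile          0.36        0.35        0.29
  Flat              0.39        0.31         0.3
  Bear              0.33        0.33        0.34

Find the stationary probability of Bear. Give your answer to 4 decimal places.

0.3087

Let the stationary distribution be π with π = πP and π_1 + π_2 + π_3 = 1.
π_1 = 0.36·π_1 + 0.39·π_2 + 0.33·π_3
π_2 = 0.35·π_1 + 0.31·π_2 + 0.33·π_3
Solving with the normalization constraint gives π = (0.3607, 0.3306, 0.3087).
So the stationary probability of Bear is 0.3087.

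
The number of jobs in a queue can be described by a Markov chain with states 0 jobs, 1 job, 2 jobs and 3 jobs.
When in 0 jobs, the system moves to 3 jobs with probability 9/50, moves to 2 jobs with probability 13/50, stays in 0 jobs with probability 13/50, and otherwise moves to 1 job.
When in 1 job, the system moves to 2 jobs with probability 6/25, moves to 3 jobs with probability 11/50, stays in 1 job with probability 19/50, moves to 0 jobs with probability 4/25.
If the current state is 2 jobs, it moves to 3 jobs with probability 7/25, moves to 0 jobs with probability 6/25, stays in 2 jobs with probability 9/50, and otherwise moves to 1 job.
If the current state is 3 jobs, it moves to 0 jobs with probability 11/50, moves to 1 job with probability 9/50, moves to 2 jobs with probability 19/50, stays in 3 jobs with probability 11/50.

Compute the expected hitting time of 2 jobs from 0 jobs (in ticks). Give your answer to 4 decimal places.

Let t(s) be the expected number of ticks to first reach 2 jobs from state s, with t(2 jobs) = 0. Conditioning on the first tick:
t(0 jobs) = 1 + 0.26·t(0 jobs) + 0.3·t(1 job) + 0.18·t(3 jobs)
t(1 job) = 1 + 0.16·t(0 jobs) + 0.38·t(1 job) + 0.22·t(3 jobs)
t(3 jobs) = 1 + 0.22·t(0 jobs) + 0.18·t(1 job) + 0.22·t(3 jobs)
Solving: t(0 jobs) = 3.5971, t(1 job) = 3.6555, t(3 jobs) = 3.1402.
Expected ticks from 0 jobs to 2 jobs: 3.5971.

3.5971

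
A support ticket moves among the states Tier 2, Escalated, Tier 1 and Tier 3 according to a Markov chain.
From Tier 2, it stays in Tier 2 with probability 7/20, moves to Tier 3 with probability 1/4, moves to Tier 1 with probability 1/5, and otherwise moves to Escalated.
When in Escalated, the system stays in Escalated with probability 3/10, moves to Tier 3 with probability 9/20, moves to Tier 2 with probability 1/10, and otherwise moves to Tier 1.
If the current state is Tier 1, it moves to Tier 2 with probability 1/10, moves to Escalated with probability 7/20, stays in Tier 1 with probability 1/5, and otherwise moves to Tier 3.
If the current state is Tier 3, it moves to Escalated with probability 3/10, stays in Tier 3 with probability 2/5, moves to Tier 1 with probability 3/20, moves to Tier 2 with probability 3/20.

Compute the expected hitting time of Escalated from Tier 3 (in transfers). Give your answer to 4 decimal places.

Let t(s) be the expected number of transfers to first reach Escalated from state s, with t(Escalated) = 0. Conditioning on the first transfer:
t(Tier 2) = 1 + 0.35·t(Tier 2) + 0.2·t(Tier 1) + 0.25·t(Tier 3)
t(Tier 1) = 1 + 0.1·t(Tier 2) + 0.2·t(Tier 1) + 0.35·t(Tier 3)
t(Tier 3) = 1 + 0.15·t(Tier 2) + 0.15·t(Tier 1) + 0.4·t(Tier 3)
Solving: t(Tier 2) = 3.8579, t(Tier 1) = 3.2375, t(Tier 3) = 3.4405.
Expected transfers from Tier 3 to Escalated: 3.4405.

3.4405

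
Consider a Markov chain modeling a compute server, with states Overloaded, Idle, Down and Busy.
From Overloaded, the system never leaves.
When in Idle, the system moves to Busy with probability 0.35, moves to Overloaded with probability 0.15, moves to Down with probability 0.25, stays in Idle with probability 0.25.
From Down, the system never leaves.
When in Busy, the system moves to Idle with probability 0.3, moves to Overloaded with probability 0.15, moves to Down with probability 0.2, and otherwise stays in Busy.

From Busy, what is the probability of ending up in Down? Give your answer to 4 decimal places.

0.5882

Let h(s) be the probability of absorption at Down starting from transient state s. Then h(Down) = 1 and h(Overloaded) = 0. By first-step analysis:
h(Idle) = 0.15·0 + 0.25·h(Idle) + 0.25·1 + 0.35·h(Busy)
h(Busy) = 0.15·0 + 0.3·h(Idle) + 0.2·1 + 0.35·h(Busy)
Solving: h(Idle) = 0.6078, h(Busy) = 0.5882.
Starting from Busy, the probability is 0.5882.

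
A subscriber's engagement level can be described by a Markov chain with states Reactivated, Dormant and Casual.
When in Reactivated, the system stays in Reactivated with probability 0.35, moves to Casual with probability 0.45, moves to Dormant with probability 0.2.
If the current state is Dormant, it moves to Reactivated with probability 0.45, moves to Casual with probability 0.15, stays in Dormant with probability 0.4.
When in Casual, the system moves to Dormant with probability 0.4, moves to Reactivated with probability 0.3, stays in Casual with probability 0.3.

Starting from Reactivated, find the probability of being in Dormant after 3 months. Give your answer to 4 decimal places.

0.3305

Propagate the distribution vector 3 months from Reactivated.
After 0 months: (1.0000, 0.0000, 0.0000)
After 1 month: (0.3500, 0.2000, 0.4500)
After 2 months: (0.3475, 0.3300, 0.3225)
After 3 months: (0.3669, 0.3305, 0.3026)
P(in Dormant after 3 months) = 0.3305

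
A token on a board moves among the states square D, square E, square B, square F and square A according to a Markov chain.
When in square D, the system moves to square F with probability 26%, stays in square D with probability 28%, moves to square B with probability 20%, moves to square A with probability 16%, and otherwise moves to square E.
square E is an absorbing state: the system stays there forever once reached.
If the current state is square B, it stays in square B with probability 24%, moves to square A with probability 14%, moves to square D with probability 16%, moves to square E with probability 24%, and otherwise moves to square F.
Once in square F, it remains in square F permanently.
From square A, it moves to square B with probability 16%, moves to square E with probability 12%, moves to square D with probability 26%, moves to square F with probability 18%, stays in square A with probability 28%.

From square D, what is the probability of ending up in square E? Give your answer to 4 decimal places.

0.3564

Let h(s) be the probability of absorption at square E starting from transient state s. Then h(square E) = 1 and h(square F) = 0. By first-step analysis:
h(square D) = 0.28·h(square D) + 0.1·1 + 0.2·h(square B) + 0.26·0 + 0.16·h(square A)
h(square B) = 0.16·h(square D) + 0.24·1 + 0.24·h(square B) + 0.22·0 + 0.14·h(square A)
h(square A) = 0.26·h(square D) + 0.12·1 + 0.16·h(square B) + 0.18·0 + 0.28·h(square A)
Solving: h(square D) = 0.3564, h(square B) = 0.4642, h(square A) = 0.3985.
Starting from square D, the probability is 0.3564.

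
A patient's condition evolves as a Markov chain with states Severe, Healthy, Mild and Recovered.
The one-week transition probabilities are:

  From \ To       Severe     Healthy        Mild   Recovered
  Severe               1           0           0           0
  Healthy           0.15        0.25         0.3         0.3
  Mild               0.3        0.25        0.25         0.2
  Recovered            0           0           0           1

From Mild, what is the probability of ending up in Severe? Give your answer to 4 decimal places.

Let h(s) be the probability of absorption at Severe starting from transient state s. Then h(Severe) = 1 and h(Recovered) = 0. By first-step analysis:
h(Healthy) = 0.15·1 + 0.25·h(Healthy) + 0.3·h(Mild) + 0.3·0
h(Mild) = 0.3·1 + 0.25·h(Healthy) + 0.25·h(Mild) + 0.2·0
Solving: h(Healthy) = 0.4154, h(Mild) = 0.5385.
Starting from Mild, the probability is 0.5385.

0.5385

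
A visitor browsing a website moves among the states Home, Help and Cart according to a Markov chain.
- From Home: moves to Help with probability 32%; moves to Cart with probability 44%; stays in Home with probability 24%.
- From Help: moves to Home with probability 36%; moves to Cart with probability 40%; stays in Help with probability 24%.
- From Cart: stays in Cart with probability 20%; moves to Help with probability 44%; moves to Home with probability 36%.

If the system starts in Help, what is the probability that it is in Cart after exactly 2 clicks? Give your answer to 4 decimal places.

0.3344

Sum over the intermediate state after 1 click:
P = P(Help→Home)·P(Home→Cart) + P(Help→Help)·P(Help→Cart) + P(Help→Cart)·P(Cart→Cart)
  = 0.36×0.44 + 0.24×0.4 + 0.4×0.2
  = 0.1584 + 0.0960 + 0.0800 = 0.3344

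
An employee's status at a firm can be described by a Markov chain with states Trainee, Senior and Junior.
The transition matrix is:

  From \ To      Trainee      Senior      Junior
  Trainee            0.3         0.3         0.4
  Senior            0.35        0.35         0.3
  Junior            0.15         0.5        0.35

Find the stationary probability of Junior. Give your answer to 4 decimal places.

Let the stationary distribution be π with π = πP and π_1 + π_2 + π_3 = 1.
π_1 = 0.3·π_1 + 0.35·π_2 + 0.15·π_3
π_2 = 0.3·π_1 + 0.35·π_2 + 0.5·π_3
Solving with the normalization constraint gives π = (0.2678, 0.3882, 0.3440).
So the stationary probability of Junior is 0.3440.

0.3440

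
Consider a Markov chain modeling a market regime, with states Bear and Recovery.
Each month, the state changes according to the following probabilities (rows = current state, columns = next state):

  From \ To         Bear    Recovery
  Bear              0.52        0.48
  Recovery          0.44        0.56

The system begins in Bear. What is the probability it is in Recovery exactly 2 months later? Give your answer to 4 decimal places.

Sum over the intermediate state after 1 month:
P = P(Bear→Bear)·P(Bear→Recovery) + P(Bear→Recovery)·P(Recovery→Recovery)
  = 0.52×0.48 + 0.48×0.56
  = 0.2496 + 0.2688 = 0.5184

0.5184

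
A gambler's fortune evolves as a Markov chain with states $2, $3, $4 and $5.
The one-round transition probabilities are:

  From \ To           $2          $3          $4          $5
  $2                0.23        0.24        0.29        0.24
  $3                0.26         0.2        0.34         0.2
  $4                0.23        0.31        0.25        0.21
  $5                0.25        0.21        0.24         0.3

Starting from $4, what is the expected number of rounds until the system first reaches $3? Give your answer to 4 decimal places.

Let t(s) be the expected number of rounds to first reach $3 from state s, with t($3) = 0. Conditioning on the first round:
t($2) = 1 + 0.23·t($2) + 0.29·t($4) + 0.24·t($5)
t($4) = 1 + 0.23·t($2) + 0.25·t($4) + 0.21·t($5)
t($5) = 1 + 0.25·t($2) + 0.24·t($4) + 0.3·t($5)
Solving: t($2) = 3.9795, t($4) = 3.7076, t($5) = 4.1210.
Expected rounds from $4 to $3: 3.7076.

3.7076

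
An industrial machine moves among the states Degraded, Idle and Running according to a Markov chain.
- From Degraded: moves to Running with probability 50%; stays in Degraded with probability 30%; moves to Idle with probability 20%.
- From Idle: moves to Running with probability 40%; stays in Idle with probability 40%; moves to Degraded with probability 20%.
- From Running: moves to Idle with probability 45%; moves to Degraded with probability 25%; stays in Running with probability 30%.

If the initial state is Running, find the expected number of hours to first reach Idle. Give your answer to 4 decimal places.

2.6027

Let t(s) be the expected number of hours to first reach Idle from state s, with t(Idle) = 0. Conditioning on the first hour:
t(Degraded) = 1 + 0.3·t(Degraded) + 0.5·t(Running)
t(Running) = 1 + 0.25·t(Degraded) + 0.3·t(Running)
Solving: t(Degraded) = 3.2877, t(Running) = 2.6027.
Expected hours from Running to Idle: 2.6027.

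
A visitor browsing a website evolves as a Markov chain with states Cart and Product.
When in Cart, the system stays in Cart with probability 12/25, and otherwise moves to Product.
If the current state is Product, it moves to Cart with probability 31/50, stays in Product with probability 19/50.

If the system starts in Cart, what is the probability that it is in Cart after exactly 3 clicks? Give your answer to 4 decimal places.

Propagate the distribution vector 3 clicks from Cart.
After 0 clicks: (1.0000, 0.0000)
After 1 click: (0.4800, 0.5200)
After 2 clicks: (0.5528, 0.4472)
After 3 clicks: (0.5426, 0.4574)
P(in Cart after 3 clicks) = 0.5426

0.5426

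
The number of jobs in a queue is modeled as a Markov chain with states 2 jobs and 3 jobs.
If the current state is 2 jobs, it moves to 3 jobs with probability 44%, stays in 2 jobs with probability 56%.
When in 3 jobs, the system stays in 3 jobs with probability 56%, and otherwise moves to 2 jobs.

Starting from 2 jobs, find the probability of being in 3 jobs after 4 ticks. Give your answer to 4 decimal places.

0.4999

Propagate the distribution vector 4 ticks from 2 jobs.
After 0 ticks: (1.0000, 0.0000)
After 1 tick: (0.5600, 0.4400)
After 2 ticks: (0.5072, 0.4928)
After 3 ticks: (0.5009, 0.4991)
After 4 ticks: (0.5001, 0.4999)
P(in 3 jobs after 4 ticks) = 0.4999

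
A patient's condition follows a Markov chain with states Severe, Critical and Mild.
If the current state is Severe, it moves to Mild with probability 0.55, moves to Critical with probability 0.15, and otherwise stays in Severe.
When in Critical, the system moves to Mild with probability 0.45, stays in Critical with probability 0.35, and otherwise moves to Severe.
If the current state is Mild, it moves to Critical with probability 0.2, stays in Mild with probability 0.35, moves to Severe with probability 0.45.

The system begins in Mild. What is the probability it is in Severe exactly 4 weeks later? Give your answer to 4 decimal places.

Propagate the distribution vector 4 weeks from Mild.
After 0 weeks: (0.0000, 0.0000, 1.0000)
After 1 week: (0.4500, 0.2000, 0.3500)
After 2 weeks: (0.3325, 0.2075, 0.4600)
After 3 weeks: (0.3483, 0.2145, 0.4373)
After 4 weeks: (0.3441, 0.2148, 0.4411)
P(in Severe after 4 weeks) = 0.3441

0.3441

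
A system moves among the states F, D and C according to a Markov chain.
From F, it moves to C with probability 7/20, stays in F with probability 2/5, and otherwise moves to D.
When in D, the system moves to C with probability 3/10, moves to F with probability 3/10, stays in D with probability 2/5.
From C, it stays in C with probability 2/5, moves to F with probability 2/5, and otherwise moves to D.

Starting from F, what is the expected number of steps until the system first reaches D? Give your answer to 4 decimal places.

Let t(s) be the expected number of steps to first reach D from state s, with t(D) = 0. Conditioning on the first step:
t(F) = 1 + 0.4·t(F) + 0.35·t(C)
t(C) = 1 + 0.4·t(F) + 0.4·t(C)
Solving: t(F) = 4.3182, t(C) = 4.5455.
Expected steps from F to D: 4.3182.

4.3182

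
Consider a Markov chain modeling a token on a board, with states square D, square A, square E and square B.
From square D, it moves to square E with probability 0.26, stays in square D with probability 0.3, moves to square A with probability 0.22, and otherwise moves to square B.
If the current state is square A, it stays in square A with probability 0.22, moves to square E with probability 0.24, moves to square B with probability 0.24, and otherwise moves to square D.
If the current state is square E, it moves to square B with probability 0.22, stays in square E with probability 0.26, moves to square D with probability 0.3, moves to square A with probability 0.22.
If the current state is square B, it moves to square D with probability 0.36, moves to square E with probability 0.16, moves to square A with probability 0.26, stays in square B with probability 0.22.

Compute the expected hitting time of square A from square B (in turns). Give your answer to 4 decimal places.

4.1958

Let t(s) be the expected number of turns to first reach square A from state s, with t(square A) = 0. Conditioning on the first turn:
t(square D) = 1 + 0.3·t(square D) + 0.26·t(square E) + 0.22·t(square B)
t(square E) = 1 + 0.3·t(square D) + 0.26·t(square E) + 0.22·t(square B)
t(square B) = 1 + 0.36·t(square D) + 0.16·t(square E) + 0.22·t(square B)
Solving: t(square D) = 4.3706, t(square E) = 4.3706, t(square B) = 4.1958.
Expected turns from square B to square A: 4.1958.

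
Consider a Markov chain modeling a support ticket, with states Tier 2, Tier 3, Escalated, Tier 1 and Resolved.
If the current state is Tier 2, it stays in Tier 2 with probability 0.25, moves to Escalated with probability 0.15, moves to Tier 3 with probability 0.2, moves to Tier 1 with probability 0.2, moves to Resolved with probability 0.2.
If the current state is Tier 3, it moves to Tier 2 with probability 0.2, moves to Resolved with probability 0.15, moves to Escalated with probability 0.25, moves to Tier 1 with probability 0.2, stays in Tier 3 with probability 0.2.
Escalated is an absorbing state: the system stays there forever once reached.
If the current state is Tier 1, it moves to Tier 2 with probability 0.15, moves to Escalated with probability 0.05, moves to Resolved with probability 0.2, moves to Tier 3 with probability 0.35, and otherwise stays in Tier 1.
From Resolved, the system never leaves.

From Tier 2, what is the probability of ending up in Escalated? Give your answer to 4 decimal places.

0.4467

Let h(s) be the probability of absorption at Escalated starting from transient state s. Then h(Escalated) = 1 and h(Resolved) = 0. By first-step analysis:
h(Tier 2) = 0.25·h(Tier 2) + 0.2·h(Tier 3) + 0.15·1 + 0.2·h(Tier 1) + 0.2·0
h(Tier 3) = 0.2·h(Tier 2) + 0.2·h(Tier 3) + 0.25·1 + 0.2·h(Tier 1) + 0.15·0
h(Tier 1) = 0.15·h(Tier 2) + 0.35·h(Tier 3) + 0.05·1 + 0.25·h(Tier 1) + 0.2·0
Solving: h(Tier 2) = 0.4467, h(Tier 3) = 0.5243, h(Tier 1) = 0.4007.
Starting from Tier 2, the probability is 0.4467.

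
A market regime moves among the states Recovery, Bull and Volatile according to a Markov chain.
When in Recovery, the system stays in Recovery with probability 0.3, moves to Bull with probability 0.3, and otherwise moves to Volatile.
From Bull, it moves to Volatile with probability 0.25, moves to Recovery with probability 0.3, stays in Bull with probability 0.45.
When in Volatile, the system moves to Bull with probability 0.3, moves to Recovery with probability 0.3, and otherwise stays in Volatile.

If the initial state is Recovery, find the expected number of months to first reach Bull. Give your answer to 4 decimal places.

3.3333

Let t(s) be the expected number of months to first reach Bull from state s, with t(Bull) = 0. Conditioning on the first month:
t(Recovery) = 1 + 0.3·t(Recovery) + 0.4·t(Volatile)
t(Volatile) = 1 + 0.3·t(Recovery) + 0.4·t(Volatile)
Solving: t(Recovery) = 3.3333, t(Volatile) = 3.3333.
Expected months from Recovery to Bull: 3.3333.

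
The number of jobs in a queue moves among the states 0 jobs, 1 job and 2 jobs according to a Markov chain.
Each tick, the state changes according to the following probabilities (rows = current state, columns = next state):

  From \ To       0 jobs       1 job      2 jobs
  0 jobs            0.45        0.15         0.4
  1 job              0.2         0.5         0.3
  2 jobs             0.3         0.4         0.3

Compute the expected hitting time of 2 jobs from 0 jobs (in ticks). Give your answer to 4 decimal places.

2.6531

Let t(s) be the expected number of ticks to first reach 2 jobs from state s, with t(2 jobs) = 0. Conditioning on the first tick:
t(0 jobs) = 1 + 0.45·t(0 jobs) + 0.15·t(1 job)
t(1 job) = 1 + 0.2·t(0 jobs) + 0.5·t(1 job)
Solving: t(0 jobs) = 2.6531, t(1 job) = 3.0612.
Expected ticks from 0 jobs to 2 jobs: 2.6531.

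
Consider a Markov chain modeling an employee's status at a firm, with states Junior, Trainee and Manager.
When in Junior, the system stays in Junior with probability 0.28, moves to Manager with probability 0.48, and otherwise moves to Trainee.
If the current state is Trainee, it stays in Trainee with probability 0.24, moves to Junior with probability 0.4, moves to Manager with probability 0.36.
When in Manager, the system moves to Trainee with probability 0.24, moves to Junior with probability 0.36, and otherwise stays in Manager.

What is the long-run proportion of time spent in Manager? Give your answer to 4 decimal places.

Let the stationary distribution be π with π = πP and π_1 + π_2 + π_3 = 1.
π_1 = 0.28·π_1 + 0.4·π_2 + 0.36·π_3
π_2 = 0.24·π_1 + 0.24·π_2 + 0.24·π_3
Solving with the normalization constraint gives π = (0.3422, 0.2400, 0.4178).
So the stationary probability of Manager is 0.4178.

0.4178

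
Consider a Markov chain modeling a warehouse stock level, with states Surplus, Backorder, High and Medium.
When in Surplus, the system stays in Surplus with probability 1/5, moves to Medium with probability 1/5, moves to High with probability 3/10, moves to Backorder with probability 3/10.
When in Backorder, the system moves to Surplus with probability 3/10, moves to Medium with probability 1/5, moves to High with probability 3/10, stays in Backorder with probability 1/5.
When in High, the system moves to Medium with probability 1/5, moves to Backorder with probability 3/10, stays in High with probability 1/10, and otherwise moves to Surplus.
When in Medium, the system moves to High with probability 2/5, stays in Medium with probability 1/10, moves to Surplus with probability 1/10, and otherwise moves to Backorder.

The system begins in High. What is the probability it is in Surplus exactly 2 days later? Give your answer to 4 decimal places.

0.2300

Propagate the distribution vector 2 days from High.
After 0 days: (0.0000, 0.0000, 1.0000, 0.0000)
After 1 day: (0.4000, 0.3000, 0.1000, 0.2000)
After 2 days: (0.2300, 0.2900, 0.3000, 0.1800)
P(in Surplus after 2 days) = 0.2300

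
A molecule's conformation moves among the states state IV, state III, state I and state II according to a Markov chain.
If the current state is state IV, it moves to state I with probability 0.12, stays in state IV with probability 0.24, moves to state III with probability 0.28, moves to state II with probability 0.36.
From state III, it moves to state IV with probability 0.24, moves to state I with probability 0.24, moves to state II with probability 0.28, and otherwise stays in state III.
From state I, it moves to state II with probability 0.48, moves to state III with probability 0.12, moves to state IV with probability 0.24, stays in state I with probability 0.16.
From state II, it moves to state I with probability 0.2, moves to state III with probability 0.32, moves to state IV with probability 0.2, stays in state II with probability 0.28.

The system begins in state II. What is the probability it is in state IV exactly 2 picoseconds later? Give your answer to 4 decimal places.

0.2288

Propagate the distribution vector 2 picoseconds from state II.
After 0 picoseconds: (0.0000, 0.0000, 0.0000, 1.0000)
After 1 picosecond: (0.2000, 0.3200, 0.2000, 0.2800)
After 2 picoseconds: (0.2288, 0.2464, 0.1888, 0.3360)
P(in state IV after 2 picoseconds) = 0.2288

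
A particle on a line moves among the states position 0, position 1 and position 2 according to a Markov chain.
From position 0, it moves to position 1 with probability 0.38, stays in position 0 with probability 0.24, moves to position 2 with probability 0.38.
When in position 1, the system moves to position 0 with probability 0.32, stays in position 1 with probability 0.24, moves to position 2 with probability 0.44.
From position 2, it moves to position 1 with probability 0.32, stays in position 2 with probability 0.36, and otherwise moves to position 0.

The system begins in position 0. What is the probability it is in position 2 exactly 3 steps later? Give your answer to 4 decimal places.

Propagate the distribution vector 3 steps from position 0.
After 0 steps: (1.0000, 0.0000, 0.0000)
After 1 step: (0.2400, 0.3800, 0.3800)
After 2 steps: (0.3008, 0.3040, 0.3952)
After 3 steps: (0.2959, 0.3137, 0.3903)
P(in position 2 after 3 steps) = 0.3903

0.3903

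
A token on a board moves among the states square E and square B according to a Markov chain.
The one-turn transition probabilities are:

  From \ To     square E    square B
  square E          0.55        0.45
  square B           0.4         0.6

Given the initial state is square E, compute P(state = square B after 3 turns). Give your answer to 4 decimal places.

0.5276

Propagate the distribution vector 3 turns from square E.
After 0 turns: (1.0000, 0.0000)
After 1 turn: (0.5500, 0.4500)
After 2 turns: (0.4825, 0.5175)
After 3 turns: (0.4724, 0.5276)
P(in square B after 3 turns) = 0.5276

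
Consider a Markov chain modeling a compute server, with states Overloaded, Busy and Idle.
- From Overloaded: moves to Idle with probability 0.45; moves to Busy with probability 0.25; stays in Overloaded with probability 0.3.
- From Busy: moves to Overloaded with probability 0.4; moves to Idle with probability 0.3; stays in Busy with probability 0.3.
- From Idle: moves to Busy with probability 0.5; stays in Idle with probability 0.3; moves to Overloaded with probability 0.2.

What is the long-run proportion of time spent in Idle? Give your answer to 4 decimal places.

0.3451

Let the stationary distribution be π with π = πP and π_1 + π_2 + π_3 = 1.
π_1 = 0.3·π_1 + 0.4·π_2 + 0.2·π_3
π_2 = 0.25·π_1 + 0.3·π_2 + 0.5·π_3
Solving with the normalization constraint gives π = (0.3009, 0.3540, 0.3451).
So the stationary probability of Idle is 0.3451.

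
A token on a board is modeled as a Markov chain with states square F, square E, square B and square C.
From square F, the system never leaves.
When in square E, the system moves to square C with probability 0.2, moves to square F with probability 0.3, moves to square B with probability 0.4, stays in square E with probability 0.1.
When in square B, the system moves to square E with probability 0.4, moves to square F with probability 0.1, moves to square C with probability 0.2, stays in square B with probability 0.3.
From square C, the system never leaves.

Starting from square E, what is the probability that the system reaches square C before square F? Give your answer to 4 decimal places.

Let h(s) be the probability of absorption at square C starting from transient state s. Then h(square C) = 1 and h(square F) = 0. By first-step analysis:
h(square E) = 0.3·0 + 0.1·h(square E) + 0.4·h(square B) + 0.2·1
h(square B) = 0.1·0 + 0.4·h(square E) + 0.3·h(square B) + 0.2·1
Solving: h(square E) = 0.4681, h(square B) = 0.5532.
Starting from square E, the probability is 0.4681.

0.4681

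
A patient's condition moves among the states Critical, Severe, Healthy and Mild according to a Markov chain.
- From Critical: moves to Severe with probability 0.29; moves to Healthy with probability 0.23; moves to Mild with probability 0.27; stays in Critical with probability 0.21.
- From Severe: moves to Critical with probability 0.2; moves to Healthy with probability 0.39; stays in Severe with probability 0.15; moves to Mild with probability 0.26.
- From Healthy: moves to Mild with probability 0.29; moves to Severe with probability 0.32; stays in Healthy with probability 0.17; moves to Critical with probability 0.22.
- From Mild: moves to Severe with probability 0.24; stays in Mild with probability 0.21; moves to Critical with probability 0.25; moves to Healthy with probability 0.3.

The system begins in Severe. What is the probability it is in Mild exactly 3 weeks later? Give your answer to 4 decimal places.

Propagate the distribution vector 3 weeks from Severe.
After 0 weeks: (0.0000, 1.0000, 0.0000, 0.0000)
After 1 week: (0.2000, 0.1500, 0.3900, 0.2600)
After 2 weeks: (0.2228, 0.2677, 0.2488, 0.2607)
After 3 weeks: (0.2202, 0.2470, 0.2762, 0.2567)
P(in Mild after 3 weeks) = 0.2567

0.2567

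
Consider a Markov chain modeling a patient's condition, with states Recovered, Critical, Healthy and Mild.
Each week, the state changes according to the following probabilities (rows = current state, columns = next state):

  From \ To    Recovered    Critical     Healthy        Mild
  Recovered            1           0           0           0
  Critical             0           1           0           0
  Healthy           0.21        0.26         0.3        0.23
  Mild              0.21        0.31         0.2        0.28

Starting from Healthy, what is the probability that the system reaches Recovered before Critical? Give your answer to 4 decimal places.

Let h(s) be the probability of absorption at Recovered starting from transient state s. Then h(Recovered) = 1 and h(Critical) = 0. By first-step analysis:
h(Healthy) = 0.21·1 + 0.26·0 + 0.3·h(Healthy) + 0.23·h(Mild)
h(Mild) = 0.21·1 + 0.31·0 + 0.2·h(Healthy) + 0.28·h(Mild)
Solving: h(Healthy) = 0.4356, h(Mild) = 0.4127.
Starting from Healthy, the probability is 0.4356.

0.4356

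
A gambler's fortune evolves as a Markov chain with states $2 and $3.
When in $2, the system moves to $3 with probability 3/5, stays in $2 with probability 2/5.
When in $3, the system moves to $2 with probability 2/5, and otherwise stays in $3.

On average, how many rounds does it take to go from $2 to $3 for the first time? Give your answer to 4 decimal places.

Let t(s) be the expected number of rounds to first reach $3 from state s, with t($3) = 0. Conditioning on the first round:
t($2) = 1 + 0.4·t($2)
Solving: t($2) = 1.6667.
Expected rounds from $2 to $3: 1.6667.

1.6667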